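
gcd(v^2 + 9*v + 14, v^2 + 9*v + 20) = 1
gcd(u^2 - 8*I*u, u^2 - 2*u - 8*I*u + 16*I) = u - 8*I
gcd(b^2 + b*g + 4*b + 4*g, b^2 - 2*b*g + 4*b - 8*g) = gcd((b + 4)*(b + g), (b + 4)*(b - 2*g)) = b + 4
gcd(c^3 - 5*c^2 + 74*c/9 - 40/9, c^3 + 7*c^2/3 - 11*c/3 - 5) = c - 5/3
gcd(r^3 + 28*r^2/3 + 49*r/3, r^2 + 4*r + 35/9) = r + 7/3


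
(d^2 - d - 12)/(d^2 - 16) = (d + 3)/(d + 4)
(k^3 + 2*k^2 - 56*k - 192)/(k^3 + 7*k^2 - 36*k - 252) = (k^2 - 4*k - 32)/(k^2 + k - 42)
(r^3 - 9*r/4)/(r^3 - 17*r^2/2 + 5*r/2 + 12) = r*(2*r + 3)/(2*(r^2 - 7*r - 8))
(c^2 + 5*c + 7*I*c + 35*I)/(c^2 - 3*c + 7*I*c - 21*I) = (c + 5)/(c - 3)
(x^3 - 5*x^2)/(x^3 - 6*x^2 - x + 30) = x^2/(x^2 - x - 6)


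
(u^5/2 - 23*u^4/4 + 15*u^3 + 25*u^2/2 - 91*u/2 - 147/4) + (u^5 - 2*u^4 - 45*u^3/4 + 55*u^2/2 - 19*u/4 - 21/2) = 3*u^5/2 - 31*u^4/4 + 15*u^3/4 + 40*u^2 - 201*u/4 - 189/4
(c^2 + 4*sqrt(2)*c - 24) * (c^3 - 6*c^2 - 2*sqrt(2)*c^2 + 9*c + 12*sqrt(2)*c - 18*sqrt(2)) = c^5 - 6*c^4 + 2*sqrt(2)*c^4 - 31*c^3 - 12*sqrt(2)*c^3 + 66*sqrt(2)*c^2 + 240*c^2 - 288*sqrt(2)*c - 360*c + 432*sqrt(2)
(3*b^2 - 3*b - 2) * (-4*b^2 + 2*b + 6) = -12*b^4 + 18*b^3 + 20*b^2 - 22*b - 12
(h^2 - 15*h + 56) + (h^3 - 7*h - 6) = h^3 + h^2 - 22*h + 50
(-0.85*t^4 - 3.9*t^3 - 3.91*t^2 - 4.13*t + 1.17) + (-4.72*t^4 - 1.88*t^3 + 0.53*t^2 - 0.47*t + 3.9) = -5.57*t^4 - 5.78*t^3 - 3.38*t^2 - 4.6*t + 5.07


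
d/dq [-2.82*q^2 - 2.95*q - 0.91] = -5.64*q - 2.95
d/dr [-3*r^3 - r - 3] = -9*r^2 - 1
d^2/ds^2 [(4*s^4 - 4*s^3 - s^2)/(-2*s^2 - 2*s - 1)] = 2*(-16*s^6 - 48*s^5 - 72*s^4 - 60*s^3 - 6*s^2 + 12*s + 1)/(8*s^6 + 24*s^5 + 36*s^4 + 32*s^3 + 18*s^2 + 6*s + 1)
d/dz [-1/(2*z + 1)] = 2/(2*z + 1)^2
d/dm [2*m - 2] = 2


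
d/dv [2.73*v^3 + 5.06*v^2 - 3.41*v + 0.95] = 8.19*v^2 + 10.12*v - 3.41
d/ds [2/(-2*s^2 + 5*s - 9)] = 2*(4*s - 5)/(2*s^2 - 5*s + 9)^2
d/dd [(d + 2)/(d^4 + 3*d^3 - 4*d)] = (-3*d^2 - 2*d + 2)/(d^2*(d^4 + 2*d^3 - 3*d^2 - 4*d + 4))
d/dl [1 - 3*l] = -3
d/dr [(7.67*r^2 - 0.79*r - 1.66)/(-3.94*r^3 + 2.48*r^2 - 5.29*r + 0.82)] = (30.2198*r^4 - 6.2252*r^3 - 58.2363*r^2 + 20.8124*r - 9.4292)/(15.5236*r^6 - 19.5424*r^5 + 47.8356*r^4 - 32.7*r^3 + 32.0513*r^2 - 8.6756*r + 0.6724)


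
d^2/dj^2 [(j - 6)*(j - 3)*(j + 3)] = 6*j - 12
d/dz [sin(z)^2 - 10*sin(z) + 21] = 2*(sin(z) - 5)*cos(z)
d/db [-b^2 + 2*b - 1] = 2 - 2*b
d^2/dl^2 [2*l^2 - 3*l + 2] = 4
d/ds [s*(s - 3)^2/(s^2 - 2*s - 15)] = (s - 3)*(-2*s*(s - 3)*(s - 1) + 3*(1 - s)*(-s^2 + 2*s + 15))/(-s^2 + 2*s + 15)^2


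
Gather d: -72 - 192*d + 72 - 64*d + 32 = 32 - 256*d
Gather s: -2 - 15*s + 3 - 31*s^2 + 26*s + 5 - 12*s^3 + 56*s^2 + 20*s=-12*s^3 + 25*s^2 + 31*s + 6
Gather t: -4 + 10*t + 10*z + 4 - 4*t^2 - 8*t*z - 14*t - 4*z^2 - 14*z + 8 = -4*t^2 + t*(-8*z - 4) - 4*z^2 - 4*z + 8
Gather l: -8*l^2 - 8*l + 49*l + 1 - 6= -8*l^2 + 41*l - 5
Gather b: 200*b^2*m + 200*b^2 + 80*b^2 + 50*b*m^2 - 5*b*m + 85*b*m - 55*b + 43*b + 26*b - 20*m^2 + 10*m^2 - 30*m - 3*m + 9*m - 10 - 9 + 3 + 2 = b^2*(200*m + 280) + b*(50*m^2 + 80*m + 14) - 10*m^2 - 24*m - 14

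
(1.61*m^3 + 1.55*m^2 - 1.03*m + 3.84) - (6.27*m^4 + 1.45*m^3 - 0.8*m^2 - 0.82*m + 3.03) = -6.27*m^4 + 0.16*m^3 + 2.35*m^2 - 0.21*m + 0.81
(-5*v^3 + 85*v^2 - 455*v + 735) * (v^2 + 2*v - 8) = -5*v^5 + 75*v^4 - 245*v^3 - 855*v^2 + 5110*v - 5880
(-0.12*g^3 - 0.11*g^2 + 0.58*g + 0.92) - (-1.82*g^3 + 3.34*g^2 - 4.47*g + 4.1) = 1.7*g^3 - 3.45*g^2 + 5.05*g - 3.18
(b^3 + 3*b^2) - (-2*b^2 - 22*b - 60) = b^3 + 5*b^2 + 22*b + 60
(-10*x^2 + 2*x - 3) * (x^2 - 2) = -10*x^4 + 2*x^3 + 17*x^2 - 4*x + 6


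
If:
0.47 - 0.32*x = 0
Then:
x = 1.47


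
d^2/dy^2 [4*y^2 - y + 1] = 8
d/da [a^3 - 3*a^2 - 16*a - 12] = 3*a^2 - 6*a - 16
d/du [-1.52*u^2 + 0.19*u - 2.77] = 0.19 - 3.04*u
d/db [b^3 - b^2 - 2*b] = 3*b^2 - 2*b - 2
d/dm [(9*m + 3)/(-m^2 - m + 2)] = 3*(3*m^2 + 2*m + 7)/(m^4 + 2*m^3 - 3*m^2 - 4*m + 4)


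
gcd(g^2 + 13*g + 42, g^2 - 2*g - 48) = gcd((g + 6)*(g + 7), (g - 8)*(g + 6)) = g + 6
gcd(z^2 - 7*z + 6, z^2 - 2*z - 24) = z - 6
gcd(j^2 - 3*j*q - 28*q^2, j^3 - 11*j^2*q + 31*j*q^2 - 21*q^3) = -j + 7*q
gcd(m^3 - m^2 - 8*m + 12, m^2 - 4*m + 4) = m^2 - 4*m + 4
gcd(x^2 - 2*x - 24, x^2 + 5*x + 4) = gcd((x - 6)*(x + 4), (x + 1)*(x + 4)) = x + 4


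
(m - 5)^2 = m^2 - 10*m + 25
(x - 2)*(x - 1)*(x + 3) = x^3 - 7*x + 6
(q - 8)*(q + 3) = q^2 - 5*q - 24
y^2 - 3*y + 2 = (y - 2)*(y - 1)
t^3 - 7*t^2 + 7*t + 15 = (t - 5)*(t - 3)*(t + 1)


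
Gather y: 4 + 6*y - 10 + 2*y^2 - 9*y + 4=2*y^2 - 3*y - 2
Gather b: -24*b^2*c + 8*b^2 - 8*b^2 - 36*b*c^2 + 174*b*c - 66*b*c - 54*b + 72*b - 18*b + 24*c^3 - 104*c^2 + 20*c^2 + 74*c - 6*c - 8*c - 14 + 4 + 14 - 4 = -24*b^2*c + b*(-36*c^2 + 108*c) + 24*c^3 - 84*c^2 + 60*c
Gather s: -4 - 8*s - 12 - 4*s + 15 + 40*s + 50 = 28*s + 49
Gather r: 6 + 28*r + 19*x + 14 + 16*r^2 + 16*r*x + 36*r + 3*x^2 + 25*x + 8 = 16*r^2 + r*(16*x + 64) + 3*x^2 + 44*x + 28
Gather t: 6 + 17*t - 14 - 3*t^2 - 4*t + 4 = -3*t^2 + 13*t - 4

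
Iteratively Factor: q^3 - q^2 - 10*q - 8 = (q + 2)*(q^2 - 3*q - 4) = (q - 4)*(q + 2)*(q + 1)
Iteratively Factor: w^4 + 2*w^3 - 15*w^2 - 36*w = (w + 3)*(w^3 - w^2 - 12*w) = w*(w + 3)*(w^2 - w - 12) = w*(w + 3)^2*(w - 4)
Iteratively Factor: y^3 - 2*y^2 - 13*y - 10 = (y + 2)*(y^2 - 4*y - 5) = (y - 5)*(y + 2)*(y + 1)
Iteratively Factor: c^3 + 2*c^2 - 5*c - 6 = (c - 2)*(c^2 + 4*c + 3) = (c - 2)*(c + 3)*(c + 1)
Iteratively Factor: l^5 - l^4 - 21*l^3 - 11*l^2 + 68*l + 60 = (l - 5)*(l^4 + 4*l^3 - l^2 - 16*l - 12) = (l - 5)*(l - 2)*(l^3 + 6*l^2 + 11*l + 6) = (l - 5)*(l - 2)*(l + 2)*(l^2 + 4*l + 3) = (l - 5)*(l - 2)*(l + 1)*(l + 2)*(l + 3)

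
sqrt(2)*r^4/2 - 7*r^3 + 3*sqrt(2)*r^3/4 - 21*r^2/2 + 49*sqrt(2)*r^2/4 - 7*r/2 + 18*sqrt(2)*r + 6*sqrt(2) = (r + 1/2)*(r - 4*sqrt(2))*(r - 3*sqrt(2))*(sqrt(2)*r/2 + sqrt(2)/2)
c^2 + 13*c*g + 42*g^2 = (c + 6*g)*(c + 7*g)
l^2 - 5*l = l*(l - 5)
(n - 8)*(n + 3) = n^2 - 5*n - 24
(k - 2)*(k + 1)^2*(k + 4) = k^4 + 4*k^3 - 3*k^2 - 14*k - 8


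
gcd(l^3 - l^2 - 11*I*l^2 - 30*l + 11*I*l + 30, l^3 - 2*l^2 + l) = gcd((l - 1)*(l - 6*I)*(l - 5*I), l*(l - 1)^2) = l - 1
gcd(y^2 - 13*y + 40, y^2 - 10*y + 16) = y - 8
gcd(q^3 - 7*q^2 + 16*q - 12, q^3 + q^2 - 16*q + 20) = q^2 - 4*q + 4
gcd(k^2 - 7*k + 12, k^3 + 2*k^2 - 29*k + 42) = k - 3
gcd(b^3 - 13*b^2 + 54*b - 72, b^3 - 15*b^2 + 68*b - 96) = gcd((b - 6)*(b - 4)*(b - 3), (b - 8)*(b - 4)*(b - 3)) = b^2 - 7*b + 12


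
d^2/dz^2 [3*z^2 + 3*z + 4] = 6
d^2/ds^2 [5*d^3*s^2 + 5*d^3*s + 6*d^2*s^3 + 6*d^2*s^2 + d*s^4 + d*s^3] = 2*d*(5*d^2 + 18*d*s + 6*d + 6*s^2 + 3*s)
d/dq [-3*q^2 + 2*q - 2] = 2 - 6*q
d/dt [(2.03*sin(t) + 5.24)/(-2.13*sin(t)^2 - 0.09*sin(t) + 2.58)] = (4.3239*sin(t)^2 + 22.3224*sin(t) + 5.709)*cos(t)/(4.5369*sin(t)^4 + 0.3834*sin(t)^3 - 10.9827*sin(t)^2 - 0.4644*sin(t) + 6.6564)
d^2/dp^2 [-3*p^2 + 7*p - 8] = -6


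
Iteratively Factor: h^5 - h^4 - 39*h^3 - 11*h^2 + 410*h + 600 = (h + 2)*(h^4 - 3*h^3 - 33*h^2 + 55*h + 300) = (h + 2)*(h + 4)*(h^3 - 7*h^2 - 5*h + 75) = (h - 5)*(h + 2)*(h + 4)*(h^2 - 2*h - 15) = (h - 5)^2*(h + 2)*(h + 4)*(h + 3)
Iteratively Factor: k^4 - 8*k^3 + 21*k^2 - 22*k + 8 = (k - 4)*(k^3 - 4*k^2 + 5*k - 2) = (k - 4)*(k - 1)*(k^2 - 3*k + 2) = (k - 4)*(k - 2)*(k - 1)*(k - 1)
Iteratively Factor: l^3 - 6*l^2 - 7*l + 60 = (l - 5)*(l^2 - l - 12) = (l - 5)*(l - 4)*(l + 3)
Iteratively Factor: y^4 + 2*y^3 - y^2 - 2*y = (y)*(y^3 + 2*y^2 - y - 2) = y*(y - 1)*(y^2 + 3*y + 2) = y*(y - 1)*(y + 1)*(y + 2)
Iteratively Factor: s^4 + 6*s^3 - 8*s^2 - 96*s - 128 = (s + 4)*(s^3 + 2*s^2 - 16*s - 32) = (s + 2)*(s + 4)*(s^2 - 16) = (s - 4)*(s + 2)*(s + 4)*(s + 4)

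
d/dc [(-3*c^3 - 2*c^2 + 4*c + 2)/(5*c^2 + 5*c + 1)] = 3*(-5*c^4 - 10*c^3 - 13*c^2 - 8*c - 2)/(25*c^4 + 50*c^3 + 35*c^2 + 10*c + 1)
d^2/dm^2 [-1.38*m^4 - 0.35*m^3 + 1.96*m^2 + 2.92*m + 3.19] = -16.56*m^2 - 2.1*m + 3.92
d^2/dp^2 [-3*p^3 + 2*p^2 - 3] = 4 - 18*p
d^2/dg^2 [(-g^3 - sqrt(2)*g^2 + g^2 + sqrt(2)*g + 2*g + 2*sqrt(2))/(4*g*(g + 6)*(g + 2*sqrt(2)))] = (sqrt(2)*g^6 + 7*g^6 + 6*g^5 + 39*sqrt(2)*g^5 + 6*sqrt(2)*g^4 + 120*g^4 - 16*g^3 + 140*sqrt(2)*g^3 + 264*sqrt(2)*g^2 + 432*g^2 + 288*sqrt(2)*g + 864*g + 576*sqrt(2))/(2*g^3*(g^6 + 6*sqrt(2)*g^5 + 18*g^5 + 132*g^4 + 108*sqrt(2)*g^4 + 648*g^3 + 664*sqrt(2)*g^3 + 1584*sqrt(2)*g^2 + 2592*g^2 + 1728*sqrt(2)*g + 5184*g + 3456*sqrt(2)))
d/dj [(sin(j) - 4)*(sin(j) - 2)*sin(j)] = (3*sin(j)^2 - 12*sin(j) + 8)*cos(j)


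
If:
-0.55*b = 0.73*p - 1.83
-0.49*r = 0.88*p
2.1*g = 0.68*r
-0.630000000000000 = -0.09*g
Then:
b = 19.30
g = 7.00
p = -12.04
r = 21.62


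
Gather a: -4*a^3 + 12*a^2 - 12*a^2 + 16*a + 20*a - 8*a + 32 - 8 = -4*a^3 + 28*a + 24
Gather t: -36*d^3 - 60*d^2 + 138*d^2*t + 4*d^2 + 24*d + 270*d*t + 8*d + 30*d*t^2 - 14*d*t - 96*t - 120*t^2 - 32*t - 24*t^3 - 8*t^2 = -36*d^3 - 56*d^2 + 32*d - 24*t^3 + t^2*(30*d - 128) + t*(138*d^2 + 256*d - 128)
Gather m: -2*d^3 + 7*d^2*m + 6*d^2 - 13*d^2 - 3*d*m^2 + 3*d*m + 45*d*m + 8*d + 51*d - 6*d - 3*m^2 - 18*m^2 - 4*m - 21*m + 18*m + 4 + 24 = -2*d^3 - 7*d^2 + 53*d + m^2*(-3*d - 21) + m*(7*d^2 + 48*d - 7) + 28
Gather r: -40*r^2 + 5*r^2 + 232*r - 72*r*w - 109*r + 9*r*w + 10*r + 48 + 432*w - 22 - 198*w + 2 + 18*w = -35*r^2 + r*(133 - 63*w) + 252*w + 28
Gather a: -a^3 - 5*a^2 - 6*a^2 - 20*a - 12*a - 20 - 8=-a^3 - 11*a^2 - 32*a - 28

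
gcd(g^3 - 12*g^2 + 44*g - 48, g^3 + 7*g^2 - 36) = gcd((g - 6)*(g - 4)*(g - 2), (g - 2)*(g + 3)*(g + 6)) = g - 2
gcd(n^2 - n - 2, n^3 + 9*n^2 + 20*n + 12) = n + 1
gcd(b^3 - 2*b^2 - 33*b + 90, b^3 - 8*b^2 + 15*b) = b^2 - 8*b + 15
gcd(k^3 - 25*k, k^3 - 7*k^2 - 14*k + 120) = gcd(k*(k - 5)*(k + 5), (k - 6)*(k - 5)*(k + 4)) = k - 5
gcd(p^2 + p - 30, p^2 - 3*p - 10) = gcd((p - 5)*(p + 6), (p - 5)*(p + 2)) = p - 5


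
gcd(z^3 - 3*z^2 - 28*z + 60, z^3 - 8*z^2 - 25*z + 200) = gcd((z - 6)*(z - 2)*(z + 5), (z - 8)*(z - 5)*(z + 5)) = z + 5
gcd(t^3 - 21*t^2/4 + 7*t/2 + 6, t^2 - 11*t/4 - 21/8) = t + 3/4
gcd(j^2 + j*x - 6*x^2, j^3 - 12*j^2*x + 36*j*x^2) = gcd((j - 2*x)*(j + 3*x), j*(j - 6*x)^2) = 1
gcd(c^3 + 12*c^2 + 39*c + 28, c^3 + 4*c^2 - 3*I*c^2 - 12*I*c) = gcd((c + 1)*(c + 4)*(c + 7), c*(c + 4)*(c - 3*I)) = c + 4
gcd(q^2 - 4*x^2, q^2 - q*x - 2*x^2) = -q + 2*x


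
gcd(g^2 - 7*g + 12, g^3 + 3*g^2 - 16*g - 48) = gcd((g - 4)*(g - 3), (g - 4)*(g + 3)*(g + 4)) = g - 4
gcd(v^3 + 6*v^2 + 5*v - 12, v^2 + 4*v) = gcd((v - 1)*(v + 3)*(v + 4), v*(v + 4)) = v + 4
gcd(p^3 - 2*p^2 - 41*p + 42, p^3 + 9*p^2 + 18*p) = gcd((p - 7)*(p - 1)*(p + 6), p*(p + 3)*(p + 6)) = p + 6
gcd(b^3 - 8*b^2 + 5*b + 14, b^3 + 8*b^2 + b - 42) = b - 2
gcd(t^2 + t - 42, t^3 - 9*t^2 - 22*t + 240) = t - 6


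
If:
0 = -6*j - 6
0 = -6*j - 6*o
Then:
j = -1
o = 1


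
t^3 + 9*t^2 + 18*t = t*(t + 3)*(t + 6)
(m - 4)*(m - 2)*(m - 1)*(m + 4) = m^4 - 3*m^3 - 14*m^2 + 48*m - 32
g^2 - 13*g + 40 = (g - 8)*(g - 5)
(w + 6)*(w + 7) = w^2 + 13*w + 42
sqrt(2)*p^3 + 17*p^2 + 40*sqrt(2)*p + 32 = (p + 4*sqrt(2))^2*(sqrt(2)*p + 1)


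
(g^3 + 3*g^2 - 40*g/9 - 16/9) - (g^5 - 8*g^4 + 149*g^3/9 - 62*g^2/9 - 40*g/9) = -g^5 + 8*g^4 - 140*g^3/9 + 89*g^2/9 - 16/9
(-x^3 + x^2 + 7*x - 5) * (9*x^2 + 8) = -9*x^5 + 9*x^4 + 55*x^3 - 37*x^2 + 56*x - 40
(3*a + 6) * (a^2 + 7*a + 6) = 3*a^3 + 27*a^2 + 60*a + 36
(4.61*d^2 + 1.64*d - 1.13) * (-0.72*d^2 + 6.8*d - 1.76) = -3.3192*d^4 + 30.1672*d^3 + 3.852*d^2 - 10.5704*d + 1.9888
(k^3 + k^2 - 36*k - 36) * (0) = 0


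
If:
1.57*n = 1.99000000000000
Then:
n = 1.27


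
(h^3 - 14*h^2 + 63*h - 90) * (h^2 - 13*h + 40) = h^5 - 27*h^4 + 285*h^3 - 1469*h^2 + 3690*h - 3600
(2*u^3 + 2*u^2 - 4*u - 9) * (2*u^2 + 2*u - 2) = 4*u^5 + 8*u^4 - 8*u^3 - 30*u^2 - 10*u + 18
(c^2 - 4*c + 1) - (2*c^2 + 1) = -c^2 - 4*c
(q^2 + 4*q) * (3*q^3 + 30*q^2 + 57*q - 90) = 3*q^5 + 42*q^4 + 177*q^3 + 138*q^2 - 360*q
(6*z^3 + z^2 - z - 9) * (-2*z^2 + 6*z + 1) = -12*z^5 + 34*z^4 + 14*z^3 + 13*z^2 - 55*z - 9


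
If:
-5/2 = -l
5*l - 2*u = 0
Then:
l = 5/2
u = 25/4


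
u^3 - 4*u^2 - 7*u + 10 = (u - 5)*(u - 1)*(u + 2)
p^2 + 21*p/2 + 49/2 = (p + 7/2)*(p + 7)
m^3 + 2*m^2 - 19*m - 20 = (m - 4)*(m + 1)*(m + 5)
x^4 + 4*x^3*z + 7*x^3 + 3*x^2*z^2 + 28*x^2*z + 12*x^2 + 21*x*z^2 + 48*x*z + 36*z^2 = (x + 3)*(x + 4)*(x + z)*(x + 3*z)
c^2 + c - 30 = (c - 5)*(c + 6)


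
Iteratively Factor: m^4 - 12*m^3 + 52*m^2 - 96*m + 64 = (m - 2)*(m^3 - 10*m^2 + 32*m - 32) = (m - 4)*(m - 2)*(m^2 - 6*m + 8) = (m - 4)*(m - 2)^2*(m - 4)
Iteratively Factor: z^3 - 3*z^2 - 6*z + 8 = (z - 4)*(z^2 + z - 2) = (z - 4)*(z + 2)*(z - 1)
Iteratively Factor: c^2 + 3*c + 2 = (c + 1)*(c + 2)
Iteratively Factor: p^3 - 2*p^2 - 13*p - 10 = (p - 5)*(p^2 + 3*p + 2) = (p - 5)*(p + 2)*(p + 1)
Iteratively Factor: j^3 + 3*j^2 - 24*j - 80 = (j + 4)*(j^2 - j - 20) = (j - 5)*(j + 4)*(j + 4)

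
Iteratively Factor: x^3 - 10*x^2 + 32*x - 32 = (x - 4)*(x^2 - 6*x + 8) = (x - 4)^2*(x - 2)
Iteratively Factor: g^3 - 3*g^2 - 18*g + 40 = (g - 5)*(g^2 + 2*g - 8) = (g - 5)*(g + 4)*(g - 2)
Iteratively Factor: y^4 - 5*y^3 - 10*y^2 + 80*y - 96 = (y - 2)*(y^3 - 3*y^2 - 16*y + 48) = (y - 3)*(y - 2)*(y^2 - 16) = (y - 4)*(y - 3)*(y - 2)*(y + 4)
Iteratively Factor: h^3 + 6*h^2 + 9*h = (h + 3)*(h^2 + 3*h) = (h + 3)^2*(h)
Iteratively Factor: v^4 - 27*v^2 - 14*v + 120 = (v - 5)*(v^3 + 5*v^2 - 2*v - 24) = (v - 5)*(v + 3)*(v^2 + 2*v - 8) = (v - 5)*(v + 3)*(v + 4)*(v - 2)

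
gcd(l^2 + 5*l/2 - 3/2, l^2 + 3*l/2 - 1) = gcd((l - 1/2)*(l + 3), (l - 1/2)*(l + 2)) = l - 1/2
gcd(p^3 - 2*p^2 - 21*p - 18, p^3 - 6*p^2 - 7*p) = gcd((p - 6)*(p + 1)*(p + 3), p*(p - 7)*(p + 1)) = p + 1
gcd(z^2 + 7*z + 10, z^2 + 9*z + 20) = z + 5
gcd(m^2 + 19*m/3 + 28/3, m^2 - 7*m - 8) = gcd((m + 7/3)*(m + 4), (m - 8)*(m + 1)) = 1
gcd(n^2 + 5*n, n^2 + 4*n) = n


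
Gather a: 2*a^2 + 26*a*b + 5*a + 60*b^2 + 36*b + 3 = 2*a^2 + a*(26*b + 5) + 60*b^2 + 36*b + 3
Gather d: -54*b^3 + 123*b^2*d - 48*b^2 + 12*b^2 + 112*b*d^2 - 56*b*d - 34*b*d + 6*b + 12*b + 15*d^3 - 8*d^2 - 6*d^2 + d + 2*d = -54*b^3 - 36*b^2 + 18*b + 15*d^3 + d^2*(112*b - 14) + d*(123*b^2 - 90*b + 3)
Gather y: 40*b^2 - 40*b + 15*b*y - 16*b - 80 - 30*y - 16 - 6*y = 40*b^2 - 56*b + y*(15*b - 36) - 96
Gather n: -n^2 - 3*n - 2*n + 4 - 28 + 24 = -n^2 - 5*n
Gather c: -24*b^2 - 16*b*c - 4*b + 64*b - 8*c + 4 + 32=-24*b^2 + 60*b + c*(-16*b - 8) + 36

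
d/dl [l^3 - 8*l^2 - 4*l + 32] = 3*l^2 - 16*l - 4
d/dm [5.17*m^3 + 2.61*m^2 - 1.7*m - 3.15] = 15.51*m^2 + 5.22*m - 1.7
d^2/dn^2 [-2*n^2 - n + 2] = -4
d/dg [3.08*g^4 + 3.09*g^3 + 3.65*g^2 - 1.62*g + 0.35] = 12.32*g^3 + 9.27*g^2 + 7.3*g - 1.62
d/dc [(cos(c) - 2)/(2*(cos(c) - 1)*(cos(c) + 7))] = (cos(c)^2 - 4*cos(c) - 5)*sin(c)/(2*(cos(c) - 1)^2*(cos(c) + 7)^2)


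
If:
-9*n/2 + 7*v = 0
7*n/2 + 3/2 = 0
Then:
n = -3/7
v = -27/98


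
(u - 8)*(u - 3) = u^2 - 11*u + 24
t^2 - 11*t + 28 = (t - 7)*(t - 4)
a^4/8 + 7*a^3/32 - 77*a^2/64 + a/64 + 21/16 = (a/4 + 1)*(a/2 + 1/2)*(a - 7/4)*(a - 3/2)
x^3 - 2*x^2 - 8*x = x*(x - 4)*(x + 2)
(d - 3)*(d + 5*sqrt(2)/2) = d^2 - 3*d + 5*sqrt(2)*d/2 - 15*sqrt(2)/2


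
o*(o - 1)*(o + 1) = o^3 - o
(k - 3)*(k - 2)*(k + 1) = k^3 - 4*k^2 + k + 6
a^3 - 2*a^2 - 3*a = a*(a - 3)*(a + 1)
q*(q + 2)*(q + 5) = q^3 + 7*q^2 + 10*q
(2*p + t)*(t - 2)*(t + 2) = 2*p*t^2 - 8*p + t^3 - 4*t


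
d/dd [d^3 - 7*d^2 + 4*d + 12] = 3*d^2 - 14*d + 4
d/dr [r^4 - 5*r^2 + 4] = 4*r^3 - 10*r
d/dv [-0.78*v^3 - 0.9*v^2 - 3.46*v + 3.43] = -2.34*v^2 - 1.8*v - 3.46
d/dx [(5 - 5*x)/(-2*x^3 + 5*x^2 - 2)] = 5*(2*x^3 - 5*x^2 - 2*x*(x - 1)*(3*x - 5) + 2)/(2*x^3 - 5*x^2 + 2)^2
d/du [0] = 0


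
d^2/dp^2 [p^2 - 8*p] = 2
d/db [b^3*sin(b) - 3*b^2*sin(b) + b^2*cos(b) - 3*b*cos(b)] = b^3*cos(b) + 2*b^2*sin(b) - 3*b^2*cos(b) - 3*b*sin(b) + 2*b*cos(b) - 3*cos(b)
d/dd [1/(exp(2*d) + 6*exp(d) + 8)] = 2*(-exp(d) - 3)*exp(d)/(exp(2*d) + 6*exp(d) + 8)^2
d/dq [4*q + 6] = 4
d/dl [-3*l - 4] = -3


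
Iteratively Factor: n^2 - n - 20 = (n - 5)*(n + 4)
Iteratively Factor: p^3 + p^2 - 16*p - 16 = (p - 4)*(p^2 + 5*p + 4) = (p - 4)*(p + 4)*(p + 1)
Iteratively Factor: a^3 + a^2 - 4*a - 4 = (a + 1)*(a^2 - 4) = (a + 1)*(a + 2)*(a - 2)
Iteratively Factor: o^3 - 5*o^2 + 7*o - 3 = (o - 3)*(o^2 - 2*o + 1) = (o - 3)*(o - 1)*(o - 1)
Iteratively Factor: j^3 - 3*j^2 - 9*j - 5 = (j + 1)*(j^2 - 4*j - 5) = (j + 1)^2*(j - 5)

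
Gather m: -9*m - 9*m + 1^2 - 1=-18*m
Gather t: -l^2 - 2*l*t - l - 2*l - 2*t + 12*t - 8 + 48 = -l^2 - 3*l + t*(10 - 2*l) + 40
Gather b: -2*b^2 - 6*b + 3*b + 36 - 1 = -2*b^2 - 3*b + 35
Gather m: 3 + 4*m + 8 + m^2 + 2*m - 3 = m^2 + 6*m + 8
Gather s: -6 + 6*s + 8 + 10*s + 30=16*s + 32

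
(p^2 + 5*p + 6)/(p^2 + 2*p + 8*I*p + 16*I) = (p + 3)/(p + 8*I)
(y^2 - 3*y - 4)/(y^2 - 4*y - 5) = (y - 4)/(y - 5)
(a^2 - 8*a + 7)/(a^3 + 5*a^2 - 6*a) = (a - 7)/(a*(a + 6))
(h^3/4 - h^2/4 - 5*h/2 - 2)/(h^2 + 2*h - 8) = (h^3 - h^2 - 10*h - 8)/(4*(h^2 + 2*h - 8))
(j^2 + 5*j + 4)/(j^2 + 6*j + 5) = (j + 4)/(j + 5)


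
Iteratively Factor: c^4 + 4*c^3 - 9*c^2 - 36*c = (c + 3)*(c^3 + c^2 - 12*c) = (c + 3)*(c + 4)*(c^2 - 3*c) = (c - 3)*(c + 3)*(c + 4)*(c)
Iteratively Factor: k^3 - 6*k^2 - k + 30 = (k + 2)*(k^2 - 8*k + 15) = (k - 3)*(k + 2)*(k - 5)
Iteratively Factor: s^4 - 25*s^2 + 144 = (s - 3)*(s^3 + 3*s^2 - 16*s - 48) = (s - 4)*(s - 3)*(s^2 + 7*s + 12) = (s - 4)*(s - 3)*(s + 3)*(s + 4)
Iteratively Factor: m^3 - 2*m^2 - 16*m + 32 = (m + 4)*(m^2 - 6*m + 8) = (m - 2)*(m + 4)*(m - 4)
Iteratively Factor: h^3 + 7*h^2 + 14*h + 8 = (h + 1)*(h^2 + 6*h + 8) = (h + 1)*(h + 4)*(h + 2)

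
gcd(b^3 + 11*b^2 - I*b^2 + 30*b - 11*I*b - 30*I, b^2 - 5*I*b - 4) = b - I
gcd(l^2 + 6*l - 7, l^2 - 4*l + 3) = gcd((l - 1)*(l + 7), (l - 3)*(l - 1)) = l - 1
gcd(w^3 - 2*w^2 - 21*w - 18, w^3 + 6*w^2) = 1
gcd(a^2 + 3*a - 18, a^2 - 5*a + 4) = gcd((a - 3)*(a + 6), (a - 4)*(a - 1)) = 1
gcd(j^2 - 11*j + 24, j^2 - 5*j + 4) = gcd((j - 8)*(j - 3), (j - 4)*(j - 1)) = 1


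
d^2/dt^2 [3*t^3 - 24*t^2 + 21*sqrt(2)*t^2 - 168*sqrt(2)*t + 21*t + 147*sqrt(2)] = 18*t - 48 + 42*sqrt(2)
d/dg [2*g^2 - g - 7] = 4*g - 1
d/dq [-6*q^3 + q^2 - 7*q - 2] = -18*q^2 + 2*q - 7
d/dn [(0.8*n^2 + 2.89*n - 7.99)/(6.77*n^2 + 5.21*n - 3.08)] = (-15.3973*n^2 + 103.2566*n + 32.7267)/(45.8329*n^4 + 70.5434*n^3 - 14.5591*n^2 - 32.0936*n + 9.4864)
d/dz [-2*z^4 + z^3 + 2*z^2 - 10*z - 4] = -8*z^3 + 3*z^2 + 4*z - 10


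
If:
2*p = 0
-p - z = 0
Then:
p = 0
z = 0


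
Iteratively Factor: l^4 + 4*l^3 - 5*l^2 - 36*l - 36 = (l + 2)*(l^3 + 2*l^2 - 9*l - 18) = (l + 2)*(l + 3)*(l^2 - l - 6) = (l + 2)^2*(l + 3)*(l - 3)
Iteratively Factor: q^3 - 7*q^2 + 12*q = (q)*(q^2 - 7*q + 12) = q*(q - 4)*(q - 3)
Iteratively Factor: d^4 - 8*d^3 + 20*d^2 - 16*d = (d - 2)*(d^3 - 6*d^2 + 8*d) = (d - 4)*(d - 2)*(d^2 - 2*d) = d*(d - 4)*(d - 2)*(d - 2)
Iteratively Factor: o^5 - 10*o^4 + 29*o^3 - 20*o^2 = (o - 1)*(o^4 - 9*o^3 + 20*o^2) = o*(o - 1)*(o^3 - 9*o^2 + 20*o) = o*(o - 5)*(o - 1)*(o^2 - 4*o) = o^2*(o - 5)*(o - 1)*(o - 4)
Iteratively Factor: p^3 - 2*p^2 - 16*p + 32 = (p - 4)*(p^2 + 2*p - 8) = (p - 4)*(p - 2)*(p + 4)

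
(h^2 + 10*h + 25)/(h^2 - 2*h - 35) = (h + 5)/(h - 7)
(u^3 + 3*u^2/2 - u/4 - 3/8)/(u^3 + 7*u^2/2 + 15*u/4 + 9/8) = (2*u - 1)/(2*u + 3)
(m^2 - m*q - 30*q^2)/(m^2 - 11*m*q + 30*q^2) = (-m - 5*q)/(-m + 5*q)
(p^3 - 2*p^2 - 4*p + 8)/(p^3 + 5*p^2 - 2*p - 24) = (p^2 - 4)/(p^2 + 7*p + 12)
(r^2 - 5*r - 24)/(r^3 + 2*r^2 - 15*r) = (r^2 - 5*r - 24)/(r*(r^2 + 2*r - 15))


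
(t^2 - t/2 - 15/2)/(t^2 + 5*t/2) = (t - 3)/t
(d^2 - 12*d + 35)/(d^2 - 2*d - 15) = (d - 7)/(d + 3)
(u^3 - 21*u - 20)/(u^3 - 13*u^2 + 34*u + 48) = (u^2 - u - 20)/(u^2 - 14*u + 48)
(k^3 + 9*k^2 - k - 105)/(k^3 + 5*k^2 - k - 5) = (k^2 + 4*k - 21)/(k^2 - 1)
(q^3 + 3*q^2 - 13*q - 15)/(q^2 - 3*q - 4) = (q^2 + 2*q - 15)/(q - 4)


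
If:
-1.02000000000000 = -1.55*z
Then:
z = 0.66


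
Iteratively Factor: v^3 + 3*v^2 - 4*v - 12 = (v + 2)*(v^2 + v - 6) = (v + 2)*(v + 3)*(v - 2)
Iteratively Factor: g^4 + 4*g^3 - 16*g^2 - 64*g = (g + 4)*(g^3 - 16*g) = (g + 4)^2*(g^2 - 4*g) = g*(g + 4)^2*(g - 4)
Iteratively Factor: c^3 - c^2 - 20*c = (c)*(c^2 - c - 20) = c*(c + 4)*(c - 5)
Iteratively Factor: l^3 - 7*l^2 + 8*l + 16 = (l - 4)*(l^2 - 3*l - 4) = (l - 4)*(l + 1)*(l - 4)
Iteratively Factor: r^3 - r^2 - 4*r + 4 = (r - 1)*(r^2 - 4) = (r - 2)*(r - 1)*(r + 2)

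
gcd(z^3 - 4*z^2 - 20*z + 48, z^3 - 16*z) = z + 4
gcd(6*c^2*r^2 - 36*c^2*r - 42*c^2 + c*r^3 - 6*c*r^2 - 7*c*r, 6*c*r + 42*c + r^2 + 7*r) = 6*c + r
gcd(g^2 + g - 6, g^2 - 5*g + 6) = g - 2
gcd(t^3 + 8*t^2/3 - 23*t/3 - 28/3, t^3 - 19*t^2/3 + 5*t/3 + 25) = 1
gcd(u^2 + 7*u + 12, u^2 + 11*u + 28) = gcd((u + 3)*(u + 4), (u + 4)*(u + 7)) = u + 4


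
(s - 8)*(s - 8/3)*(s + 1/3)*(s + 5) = s^4 - 16*s^3/3 - 305*s^2/9 + 96*s + 320/9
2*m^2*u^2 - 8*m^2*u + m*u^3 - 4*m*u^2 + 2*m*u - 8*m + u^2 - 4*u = (2*m + u)*(u - 4)*(m*u + 1)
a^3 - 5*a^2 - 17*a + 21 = (a - 7)*(a - 1)*(a + 3)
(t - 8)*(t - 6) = t^2 - 14*t + 48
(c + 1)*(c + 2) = c^2 + 3*c + 2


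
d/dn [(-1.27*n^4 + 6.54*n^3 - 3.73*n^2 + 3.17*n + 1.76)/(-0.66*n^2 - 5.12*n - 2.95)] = (1.6764*n^5 + 15.1908*n^4 - 51.9836*n^3 - 36.6892*n^2 + 24.3302*n - 0.340299999999999)/(0.4356*n^4 + 6.7584*n^3 + 30.1084*n^2 + 30.208*n + 8.7025)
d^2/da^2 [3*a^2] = 6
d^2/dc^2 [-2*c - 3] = 0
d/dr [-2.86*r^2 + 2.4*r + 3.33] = 2.4 - 5.72*r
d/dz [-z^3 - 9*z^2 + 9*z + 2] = -3*z^2 - 18*z + 9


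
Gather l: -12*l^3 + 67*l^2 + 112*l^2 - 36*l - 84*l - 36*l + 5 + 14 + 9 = -12*l^3 + 179*l^2 - 156*l + 28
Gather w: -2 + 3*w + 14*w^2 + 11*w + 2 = 14*w^2 + 14*w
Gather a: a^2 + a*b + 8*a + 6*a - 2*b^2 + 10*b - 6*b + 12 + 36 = a^2 + a*(b + 14) - 2*b^2 + 4*b + 48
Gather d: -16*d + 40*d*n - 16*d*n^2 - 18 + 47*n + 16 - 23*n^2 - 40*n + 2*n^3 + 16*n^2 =d*(-16*n^2 + 40*n - 16) + 2*n^3 - 7*n^2 + 7*n - 2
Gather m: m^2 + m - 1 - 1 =m^2 + m - 2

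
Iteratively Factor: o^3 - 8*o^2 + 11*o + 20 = (o - 4)*(o^2 - 4*o - 5) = (o - 5)*(o - 4)*(o + 1)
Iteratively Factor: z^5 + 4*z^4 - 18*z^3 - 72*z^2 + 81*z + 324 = (z - 3)*(z^4 + 7*z^3 + 3*z^2 - 63*z - 108) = (z - 3)*(z + 3)*(z^3 + 4*z^2 - 9*z - 36) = (z - 3)^2*(z + 3)*(z^2 + 7*z + 12) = (z - 3)^2*(z + 3)^2*(z + 4)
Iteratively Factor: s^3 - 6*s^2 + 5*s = (s - 1)*(s^2 - 5*s) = s*(s - 1)*(s - 5)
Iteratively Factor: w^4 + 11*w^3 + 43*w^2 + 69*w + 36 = (w + 3)*(w^3 + 8*w^2 + 19*w + 12) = (w + 3)^2*(w^2 + 5*w + 4) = (w + 1)*(w + 3)^2*(w + 4)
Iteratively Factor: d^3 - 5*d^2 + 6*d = (d)*(d^2 - 5*d + 6) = d*(d - 2)*(d - 3)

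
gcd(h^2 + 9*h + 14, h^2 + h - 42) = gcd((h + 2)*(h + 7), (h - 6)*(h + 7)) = h + 7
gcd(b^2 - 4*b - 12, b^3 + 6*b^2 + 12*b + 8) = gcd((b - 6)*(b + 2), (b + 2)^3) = b + 2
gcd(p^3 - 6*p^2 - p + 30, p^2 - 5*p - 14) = p + 2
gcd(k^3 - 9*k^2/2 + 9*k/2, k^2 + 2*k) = k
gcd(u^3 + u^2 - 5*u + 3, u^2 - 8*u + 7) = u - 1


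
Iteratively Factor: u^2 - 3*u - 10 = (u - 5)*(u + 2)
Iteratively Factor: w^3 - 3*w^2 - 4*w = (w + 1)*(w^2 - 4*w) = (w - 4)*(w + 1)*(w)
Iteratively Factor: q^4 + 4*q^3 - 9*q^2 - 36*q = (q)*(q^3 + 4*q^2 - 9*q - 36) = q*(q - 3)*(q^2 + 7*q + 12) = q*(q - 3)*(q + 4)*(q + 3)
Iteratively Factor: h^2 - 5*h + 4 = (h - 4)*(h - 1)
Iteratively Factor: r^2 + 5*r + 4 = (r + 1)*(r + 4)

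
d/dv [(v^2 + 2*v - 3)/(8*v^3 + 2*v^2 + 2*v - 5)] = 2*(-4*v^4 - 16*v^3 + 35*v^2 + v - 2)/(64*v^6 + 32*v^5 + 36*v^4 - 72*v^3 - 16*v^2 - 20*v + 25)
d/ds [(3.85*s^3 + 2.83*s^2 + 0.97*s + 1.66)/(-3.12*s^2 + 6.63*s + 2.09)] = (-12.012*s^4 + 51.051*s^3 + 45.9288*s^2 + 22.1878*s - 8.9785)/(9.7344*s^4 - 41.3712*s^3 + 30.9153*s^2 + 27.7134*s + 4.3681)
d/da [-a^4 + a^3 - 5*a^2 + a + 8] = -4*a^3 + 3*a^2 - 10*a + 1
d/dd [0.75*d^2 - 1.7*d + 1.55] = 1.5*d - 1.7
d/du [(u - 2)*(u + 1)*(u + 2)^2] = 4*u^3 + 9*u^2 - 4*u - 12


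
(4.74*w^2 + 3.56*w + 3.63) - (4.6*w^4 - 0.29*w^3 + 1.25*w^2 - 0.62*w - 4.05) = -4.6*w^4 + 0.29*w^3 + 3.49*w^2 + 4.18*w + 7.68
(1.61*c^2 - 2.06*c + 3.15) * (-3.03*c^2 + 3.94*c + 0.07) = -4.8783*c^4 + 12.5852*c^3 - 17.5482*c^2 + 12.2668*c + 0.2205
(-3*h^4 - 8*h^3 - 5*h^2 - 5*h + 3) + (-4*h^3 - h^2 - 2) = -3*h^4 - 12*h^3 - 6*h^2 - 5*h + 1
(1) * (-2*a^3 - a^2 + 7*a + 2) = -2*a^3 - a^2 + 7*a + 2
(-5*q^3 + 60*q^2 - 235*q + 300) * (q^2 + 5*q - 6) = -5*q^5 + 35*q^4 + 95*q^3 - 1235*q^2 + 2910*q - 1800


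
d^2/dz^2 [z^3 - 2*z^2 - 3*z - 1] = 6*z - 4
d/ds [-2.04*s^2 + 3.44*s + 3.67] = 3.44 - 4.08*s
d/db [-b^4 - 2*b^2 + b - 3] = -4*b^3 - 4*b + 1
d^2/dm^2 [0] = 0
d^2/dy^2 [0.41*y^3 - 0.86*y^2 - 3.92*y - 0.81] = 2.46*y - 1.72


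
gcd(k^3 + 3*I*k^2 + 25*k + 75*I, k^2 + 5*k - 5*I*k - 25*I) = k - 5*I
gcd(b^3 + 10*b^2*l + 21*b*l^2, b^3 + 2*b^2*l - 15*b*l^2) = b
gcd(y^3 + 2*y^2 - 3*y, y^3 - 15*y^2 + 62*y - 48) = y - 1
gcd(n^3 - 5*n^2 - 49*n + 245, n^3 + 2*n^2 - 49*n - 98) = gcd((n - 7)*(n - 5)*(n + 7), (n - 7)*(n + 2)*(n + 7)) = n^2 - 49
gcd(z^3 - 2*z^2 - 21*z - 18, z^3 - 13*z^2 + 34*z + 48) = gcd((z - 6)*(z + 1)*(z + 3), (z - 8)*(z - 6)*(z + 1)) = z^2 - 5*z - 6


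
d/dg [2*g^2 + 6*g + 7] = 4*g + 6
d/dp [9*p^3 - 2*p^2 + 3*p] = 27*p^2 - 4*p + 3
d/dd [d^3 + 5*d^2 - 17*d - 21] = 3*d^2 + 10*d - 17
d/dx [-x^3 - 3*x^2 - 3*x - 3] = -3*x^2 - 6*x - 3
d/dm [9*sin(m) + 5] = 9*cos(m)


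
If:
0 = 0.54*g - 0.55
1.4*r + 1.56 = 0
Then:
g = 1.02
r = -1.11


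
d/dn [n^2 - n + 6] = 2*n - 1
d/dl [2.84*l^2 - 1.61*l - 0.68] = 5.68*l - 1.61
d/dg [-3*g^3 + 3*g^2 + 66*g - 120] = -9*g^2 + 6*g + 66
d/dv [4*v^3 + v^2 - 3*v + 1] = 12*v^2 + 2*v - 3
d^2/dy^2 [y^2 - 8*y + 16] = 2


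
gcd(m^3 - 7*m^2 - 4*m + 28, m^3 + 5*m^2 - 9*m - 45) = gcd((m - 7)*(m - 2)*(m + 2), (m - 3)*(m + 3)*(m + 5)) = 1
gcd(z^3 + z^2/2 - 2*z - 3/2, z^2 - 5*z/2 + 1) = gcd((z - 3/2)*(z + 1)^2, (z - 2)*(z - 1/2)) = 1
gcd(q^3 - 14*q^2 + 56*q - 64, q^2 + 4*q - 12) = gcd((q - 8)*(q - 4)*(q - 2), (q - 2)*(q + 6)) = q - 2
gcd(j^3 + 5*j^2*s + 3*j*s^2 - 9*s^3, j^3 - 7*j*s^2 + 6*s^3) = -j^2 - 2*j*s + 3*s^2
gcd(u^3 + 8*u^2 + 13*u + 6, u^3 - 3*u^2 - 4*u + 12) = 1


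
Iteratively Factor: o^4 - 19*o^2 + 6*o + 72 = (o - 3)*(o^3 + 3*o^2 - 10*o - 24) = (o - 3)^2*(o^2 + 6*o + 8) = (o - 3)^2*(o + 4)*(o + 2)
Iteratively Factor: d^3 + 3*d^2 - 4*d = (d + 4)*(d^2 - d) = (d - 1)*(d + 4)*(d)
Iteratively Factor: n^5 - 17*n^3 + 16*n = (n + 4)*(n^4 - 4*n^3 - n^2 + 4*n) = (n - 1)*(n + 4)*(n^3 - 3*n^2 - 4*n) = (n - 4)*(n - 1)*(n + 4)*(n^2 + n) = (n - 4)*(n - 1)*(n + 1)*(n + 4)*(n)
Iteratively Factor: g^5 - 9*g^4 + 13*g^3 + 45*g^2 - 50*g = (g - 1)*(g^4 - 8*g^3 + 5*g^2 + 50*g) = (g - 1)*(g + 2)*(g^3 - 10*g^2 + 25*g) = (g - 5)*(g - 1)*(g + 2)*(g^2 - 5*g) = (g - 5)^2*(g - 1)*(g + 2)*(g)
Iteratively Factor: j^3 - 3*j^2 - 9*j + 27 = (j - 3)*(j^2 - 9) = (j - 3)^2*(j + 3)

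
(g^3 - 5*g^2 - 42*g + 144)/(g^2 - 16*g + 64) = (g^2 + 3*g - 18)/(g - 8)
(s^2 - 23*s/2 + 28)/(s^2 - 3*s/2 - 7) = (s - 8)/(s + 2)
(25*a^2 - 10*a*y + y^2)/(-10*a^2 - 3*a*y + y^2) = (-5*a + y)/(2*a + y)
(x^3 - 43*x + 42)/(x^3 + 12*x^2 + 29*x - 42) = (x - 6)/(x + 6)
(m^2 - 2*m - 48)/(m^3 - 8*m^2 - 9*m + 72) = (m + 6)/(m^2 - 9)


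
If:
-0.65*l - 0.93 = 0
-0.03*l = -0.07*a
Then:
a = -0.61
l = -1.43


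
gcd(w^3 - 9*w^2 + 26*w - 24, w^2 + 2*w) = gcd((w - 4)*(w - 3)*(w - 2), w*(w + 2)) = 1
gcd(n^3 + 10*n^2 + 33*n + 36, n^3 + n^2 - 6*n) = n + 3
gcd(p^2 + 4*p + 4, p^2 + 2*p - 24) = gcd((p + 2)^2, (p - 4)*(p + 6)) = 1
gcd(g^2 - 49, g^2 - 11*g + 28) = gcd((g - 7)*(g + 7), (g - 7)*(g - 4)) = g - 7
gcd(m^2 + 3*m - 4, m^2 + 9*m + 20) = m + 4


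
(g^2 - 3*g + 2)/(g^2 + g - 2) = (g - 2)/(g + 2)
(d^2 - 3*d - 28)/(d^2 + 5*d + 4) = (d - 7)/(d + 1)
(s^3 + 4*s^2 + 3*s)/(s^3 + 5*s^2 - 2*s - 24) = s*(s + 1)/(s^2 + 2*s - 8)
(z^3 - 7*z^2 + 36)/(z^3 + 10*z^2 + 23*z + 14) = (z^2 - 9*z + 18)/(z^2 + 8*z + 7)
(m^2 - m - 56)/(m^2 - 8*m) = (m + 7)/m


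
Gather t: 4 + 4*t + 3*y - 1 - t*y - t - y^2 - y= t*(3 - y) - y^2 + 2*y + 3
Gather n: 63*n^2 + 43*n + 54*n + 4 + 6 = 63*n^2 + 97*n + 10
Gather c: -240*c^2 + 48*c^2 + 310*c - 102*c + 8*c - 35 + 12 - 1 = -192*c^2 + 216*c - 24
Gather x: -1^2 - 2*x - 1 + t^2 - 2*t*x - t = t^2 - t + x*(-2*t - 2) - 2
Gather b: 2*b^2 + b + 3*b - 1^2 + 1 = 2*b^2 + 4*b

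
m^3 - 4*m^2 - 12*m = m*(m - 6)*(m + 2)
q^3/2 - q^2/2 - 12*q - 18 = (q/2 + 1)*(q - 6)*(q + 3)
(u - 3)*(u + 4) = u^2 + u - 12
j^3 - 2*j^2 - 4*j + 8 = (j - 2)^2*(j + 2)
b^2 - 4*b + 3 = (b - 3)*(b - 1)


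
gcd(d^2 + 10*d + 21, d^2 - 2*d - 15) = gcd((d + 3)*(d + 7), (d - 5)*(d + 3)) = d + 3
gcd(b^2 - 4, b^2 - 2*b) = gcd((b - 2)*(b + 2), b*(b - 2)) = b - 2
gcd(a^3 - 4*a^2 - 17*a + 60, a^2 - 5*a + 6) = a - 3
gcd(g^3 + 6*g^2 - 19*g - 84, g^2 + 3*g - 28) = g^2 + 3*g - 28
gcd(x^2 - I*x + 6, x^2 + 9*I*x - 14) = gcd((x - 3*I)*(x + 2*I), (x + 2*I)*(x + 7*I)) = x + 2*I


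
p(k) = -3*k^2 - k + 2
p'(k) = -6*k - 1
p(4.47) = -62.41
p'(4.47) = -27.82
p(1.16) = -3.20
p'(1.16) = -7.96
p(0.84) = -0.96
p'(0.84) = -6.04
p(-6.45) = -116.36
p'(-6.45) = 37.70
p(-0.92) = 0.38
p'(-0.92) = 4.52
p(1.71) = -8.48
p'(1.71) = -11.26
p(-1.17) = -0.94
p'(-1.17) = 6.02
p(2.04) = -12.52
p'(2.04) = -13.24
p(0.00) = 2.00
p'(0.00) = -1.00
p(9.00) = -250.00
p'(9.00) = -55.00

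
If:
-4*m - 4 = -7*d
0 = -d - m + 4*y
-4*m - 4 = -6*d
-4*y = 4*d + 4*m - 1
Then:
No Solution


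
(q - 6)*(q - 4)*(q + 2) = q^3 - 8*q^2 + 4*q + 48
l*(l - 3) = l^2 - 3*l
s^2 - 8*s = s*(s - 8)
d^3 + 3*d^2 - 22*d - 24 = (d - 4)*(d + 1)*(d + 6)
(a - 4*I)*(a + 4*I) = a^2 + 16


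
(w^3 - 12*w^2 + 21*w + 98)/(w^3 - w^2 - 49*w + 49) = (w^2 - 5*w - 14)/(w^2 + 6*w - 7)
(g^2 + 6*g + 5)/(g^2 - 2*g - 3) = (g + 5)/(g - 3)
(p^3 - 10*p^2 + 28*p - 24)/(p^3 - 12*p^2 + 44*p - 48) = (p - 2)/(p - 4)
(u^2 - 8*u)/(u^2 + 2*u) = (u - 8)/(u + 2)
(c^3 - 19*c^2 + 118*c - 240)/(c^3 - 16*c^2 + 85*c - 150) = (c - 8)/(c - 5)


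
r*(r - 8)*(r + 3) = r^3 - 5*r^2 - 24*r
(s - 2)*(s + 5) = s^2 + 3*s - 10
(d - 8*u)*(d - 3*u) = d^2 - 11*d*u + 24*u^2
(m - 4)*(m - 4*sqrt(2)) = m^2 - 4*sqrt(2)*m - 4*m + 16*sqrt(2)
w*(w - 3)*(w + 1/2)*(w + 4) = w^4 + 3*w^3/2 - 23*w^2/2 - 6*w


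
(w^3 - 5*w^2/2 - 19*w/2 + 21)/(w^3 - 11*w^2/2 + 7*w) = (w + 3)/w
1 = 1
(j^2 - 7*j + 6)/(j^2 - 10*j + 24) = (j - 1)/(j - 4)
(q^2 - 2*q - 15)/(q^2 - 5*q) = (q + 3)/q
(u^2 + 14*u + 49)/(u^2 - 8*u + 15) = (u^2 + 14*u + 49)/(u^2 - 8*u + 15)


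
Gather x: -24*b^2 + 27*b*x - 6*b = -24*b^2 + 27*b*x - 6*b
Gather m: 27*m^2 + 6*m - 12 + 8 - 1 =27*m^2 + 6*m - 5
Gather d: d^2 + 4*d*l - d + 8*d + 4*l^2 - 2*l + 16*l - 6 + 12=d^2 + d*(4*l + 7) + 4*l^2 + 14*l + 6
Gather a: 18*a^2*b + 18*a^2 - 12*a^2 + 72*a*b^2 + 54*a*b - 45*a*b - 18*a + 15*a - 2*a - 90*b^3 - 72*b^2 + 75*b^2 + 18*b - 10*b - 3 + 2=a^2*(18*b + 6) + a*(72*b^2 + 9*b - 5) - 90*b^3 + 3*b^2 + 8*b - 1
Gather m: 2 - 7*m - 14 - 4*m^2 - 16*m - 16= -4*m^2 - 23*m - 28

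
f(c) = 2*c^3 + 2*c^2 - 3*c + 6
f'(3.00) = 63.00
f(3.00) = 69.00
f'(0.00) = -3.00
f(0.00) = 6.00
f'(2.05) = 30.42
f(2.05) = 25.49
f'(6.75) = 297.38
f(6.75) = 691.97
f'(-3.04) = 40.29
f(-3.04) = -22.59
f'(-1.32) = 2.17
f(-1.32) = 8.84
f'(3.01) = 63.40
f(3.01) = 69.63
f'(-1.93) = 11.63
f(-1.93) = 4.86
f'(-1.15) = 0.33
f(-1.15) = 9.05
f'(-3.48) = 55.74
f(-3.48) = -43.63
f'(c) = 6*c^2 + 4*c - 3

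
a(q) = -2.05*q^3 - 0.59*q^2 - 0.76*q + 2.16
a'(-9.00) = -488.29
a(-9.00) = 1455.66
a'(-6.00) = -215.08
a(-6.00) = 428.28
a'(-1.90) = -20.72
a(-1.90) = 15.54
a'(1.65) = -19.45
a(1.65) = -9.91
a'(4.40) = -125.02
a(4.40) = -187.23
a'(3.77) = -92.62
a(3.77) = -118.94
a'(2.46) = -40.88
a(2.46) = -33.80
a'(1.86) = -24.23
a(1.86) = -14.49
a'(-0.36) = -1.13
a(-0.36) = 2.45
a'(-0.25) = -0.85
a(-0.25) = 2.35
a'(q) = -6.15*q^2 - 1.18*q - 0.76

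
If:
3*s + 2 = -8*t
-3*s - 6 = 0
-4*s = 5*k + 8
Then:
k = 0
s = -2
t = 1/2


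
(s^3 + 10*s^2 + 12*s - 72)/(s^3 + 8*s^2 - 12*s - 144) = (s - 2)/(s - 4)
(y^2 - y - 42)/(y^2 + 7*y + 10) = (y^2 - y - 42)/(y^2 + 7*y + 10)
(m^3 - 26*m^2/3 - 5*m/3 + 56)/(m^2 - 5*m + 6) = (3*m^2 - 17*m - 56)/(3*(m - 2))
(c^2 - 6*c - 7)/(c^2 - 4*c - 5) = (c - 7)/(c - 5)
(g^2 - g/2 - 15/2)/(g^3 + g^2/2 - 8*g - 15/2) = 1/(g + 1)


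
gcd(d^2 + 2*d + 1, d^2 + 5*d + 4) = d + 1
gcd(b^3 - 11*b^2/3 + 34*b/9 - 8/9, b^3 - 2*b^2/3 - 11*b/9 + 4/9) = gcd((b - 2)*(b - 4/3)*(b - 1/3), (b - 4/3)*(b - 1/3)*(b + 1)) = b^2 - 5*b/3 + 4/9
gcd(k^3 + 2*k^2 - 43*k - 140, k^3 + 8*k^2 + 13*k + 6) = 1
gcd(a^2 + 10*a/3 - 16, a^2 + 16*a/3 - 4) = a + 6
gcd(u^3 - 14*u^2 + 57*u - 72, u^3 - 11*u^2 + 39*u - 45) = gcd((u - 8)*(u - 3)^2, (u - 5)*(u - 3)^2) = u^2 - 6*u + 9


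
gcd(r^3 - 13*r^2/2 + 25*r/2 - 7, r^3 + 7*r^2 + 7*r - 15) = r - 1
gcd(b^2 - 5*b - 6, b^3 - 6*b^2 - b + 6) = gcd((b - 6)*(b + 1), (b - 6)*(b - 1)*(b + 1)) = b^2 - 5*b - 6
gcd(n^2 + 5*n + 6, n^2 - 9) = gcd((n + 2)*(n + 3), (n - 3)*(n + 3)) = n + 3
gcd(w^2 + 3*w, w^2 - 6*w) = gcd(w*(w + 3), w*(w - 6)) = w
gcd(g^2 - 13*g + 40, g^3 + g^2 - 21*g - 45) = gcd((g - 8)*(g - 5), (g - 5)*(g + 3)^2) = g - 5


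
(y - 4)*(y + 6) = y^2 + 2*y - 24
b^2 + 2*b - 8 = (b - 2)*(b + 4)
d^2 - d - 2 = (d - 2)*(d + 1)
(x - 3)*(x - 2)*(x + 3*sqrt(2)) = x^3 - 5*x^2 + 3*sqrt(2)*x^2 - 15*sqrt(2)*x + 6*x + 18*sqrt(2)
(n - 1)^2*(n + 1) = n^3 - n^2 - n + 1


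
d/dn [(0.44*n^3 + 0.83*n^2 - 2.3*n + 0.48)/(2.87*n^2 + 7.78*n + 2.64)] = (1.2628*n^4 + 6.8464*n^3 + 16.5432*n^2 + 1.6272*n - 9.8064)/(8.2369*n^4 + 44.6572*n^3 + 75.682*n^2 + 41.0784*n + 6.9696)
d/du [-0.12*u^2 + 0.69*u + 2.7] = 0.69 - 0.24*u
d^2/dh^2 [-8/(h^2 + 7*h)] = 16*(h*(h + 7) - (2*h + 7)^2)/(h^3*(h + 7)^3)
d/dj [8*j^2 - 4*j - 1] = 16*j - 4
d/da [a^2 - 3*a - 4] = 2*a - 3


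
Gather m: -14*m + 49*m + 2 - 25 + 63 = 35*m + 40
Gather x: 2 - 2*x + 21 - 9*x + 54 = 77 - 11*x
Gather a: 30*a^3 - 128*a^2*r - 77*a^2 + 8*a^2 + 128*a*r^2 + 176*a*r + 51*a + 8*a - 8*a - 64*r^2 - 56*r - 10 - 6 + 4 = 30*a^3 + a^2*(-128*r - 69) + a*(128*r^2 + 176*r + 51) - 64*r^2 - 56*r - 12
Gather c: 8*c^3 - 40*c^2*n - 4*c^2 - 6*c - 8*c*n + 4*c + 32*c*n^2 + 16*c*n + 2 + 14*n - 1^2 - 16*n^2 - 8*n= 8*c^3 + c^2*(-40*n - 4) + c*(32*n^2 + 8*n - 2) - 16*n^2 + 6*n + 1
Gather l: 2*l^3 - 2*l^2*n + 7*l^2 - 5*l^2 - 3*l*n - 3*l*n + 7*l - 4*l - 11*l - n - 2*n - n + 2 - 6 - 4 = 2*l^3 + l^2*(2 - 2*n) + l*(-6*n - 8) - 4*n - 8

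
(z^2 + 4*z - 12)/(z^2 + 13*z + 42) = (z - 2)/(z + 7)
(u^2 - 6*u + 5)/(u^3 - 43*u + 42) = (u - 5)/(u^2 + u - 42)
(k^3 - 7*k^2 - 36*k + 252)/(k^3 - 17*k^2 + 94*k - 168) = (k + 6)/(k - 4)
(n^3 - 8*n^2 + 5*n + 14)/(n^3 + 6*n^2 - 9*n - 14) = (n - 7)/(n + 7)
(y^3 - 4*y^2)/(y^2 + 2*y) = y*(y - 4)/(y + 2)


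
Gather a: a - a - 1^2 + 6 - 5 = 0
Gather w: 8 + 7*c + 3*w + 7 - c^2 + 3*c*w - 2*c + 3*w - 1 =-c^2 + 5*c + w*(3*c + 6) + 14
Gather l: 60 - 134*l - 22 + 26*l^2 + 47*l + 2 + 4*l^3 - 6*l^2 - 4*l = 4*l^3 + 20*l^2 - 91*l + 40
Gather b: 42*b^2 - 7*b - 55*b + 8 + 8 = 42*b^2 - 62*b + 16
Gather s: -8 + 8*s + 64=8*s + 56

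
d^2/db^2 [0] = 0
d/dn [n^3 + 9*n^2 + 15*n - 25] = 3*n^2 + 18*n + 15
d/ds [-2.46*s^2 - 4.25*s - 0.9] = -4.92*s - 4.25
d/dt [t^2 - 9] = 2*t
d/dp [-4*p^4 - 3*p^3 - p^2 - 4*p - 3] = -16*p^3 - 9*p^2 - 2*p - 4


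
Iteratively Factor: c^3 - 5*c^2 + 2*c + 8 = (c - 2)*(c^2 - 3*c - 4) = (c - 2)*(c + 1)*(c - 4)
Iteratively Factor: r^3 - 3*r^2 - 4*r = (r - 4)*(r^2 + r) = (r - 4)*(r + 1)*(r)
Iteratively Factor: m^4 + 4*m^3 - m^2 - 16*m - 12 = (m + 1)*(m^3 + 3*m^2 - 4*m - 12) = (m + 1)*(m + 3)*(m^2 - 4) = (m - 2)*(m + 1)*(m + 3)*(m + 2)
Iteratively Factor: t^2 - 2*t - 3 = (t + 1)*(t - 3)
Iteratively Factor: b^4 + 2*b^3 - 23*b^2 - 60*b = (b + 3)*(b^3 - b^2 - 20*b) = b*(b + 3)*(b^2 - b - 20) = b*(b + 3)*(b + 4)*(b - 5)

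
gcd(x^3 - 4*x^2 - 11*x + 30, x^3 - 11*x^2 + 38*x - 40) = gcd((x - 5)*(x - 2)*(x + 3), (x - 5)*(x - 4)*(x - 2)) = x^2 - 7*x + 10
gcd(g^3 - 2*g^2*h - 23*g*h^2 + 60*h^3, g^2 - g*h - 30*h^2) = g + 5*h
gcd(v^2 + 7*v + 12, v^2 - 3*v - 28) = v + 4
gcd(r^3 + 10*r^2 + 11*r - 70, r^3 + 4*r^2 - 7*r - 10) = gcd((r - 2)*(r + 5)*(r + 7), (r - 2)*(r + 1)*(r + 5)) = r^2 + 3*r - 10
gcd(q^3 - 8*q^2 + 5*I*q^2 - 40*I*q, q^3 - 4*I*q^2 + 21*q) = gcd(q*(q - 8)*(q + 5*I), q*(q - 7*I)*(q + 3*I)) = q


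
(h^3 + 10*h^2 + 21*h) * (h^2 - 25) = h^5 + 10*h^4 - 4*h^3 - 250*h^2 - 525*h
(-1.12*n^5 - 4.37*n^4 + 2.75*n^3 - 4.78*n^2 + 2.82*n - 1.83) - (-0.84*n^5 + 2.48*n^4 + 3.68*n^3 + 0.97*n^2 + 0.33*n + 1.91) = -0.28*n^5 - 6.85*n^4 - 0.93*n^3 - 5.75*n^2 + 2.49*n - 3.74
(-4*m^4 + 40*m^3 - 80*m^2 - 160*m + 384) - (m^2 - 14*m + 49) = -4*m^4 + 40*m^3 - 81*m^2 - 146*m + 335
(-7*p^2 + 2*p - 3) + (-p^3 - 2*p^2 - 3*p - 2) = -p^3 - 9*p^2 - p - 5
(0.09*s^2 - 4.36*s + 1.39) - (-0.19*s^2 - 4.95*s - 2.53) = 0.28*s^2 + 0.59*s + 3.92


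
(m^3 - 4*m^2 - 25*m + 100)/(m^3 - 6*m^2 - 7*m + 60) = (m + 5)/(m + 3)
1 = 1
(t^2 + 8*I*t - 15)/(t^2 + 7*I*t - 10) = (t + 3*I)/(t + 2*I)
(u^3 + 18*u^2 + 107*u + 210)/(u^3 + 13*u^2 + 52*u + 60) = (u + 7)/(u + 2)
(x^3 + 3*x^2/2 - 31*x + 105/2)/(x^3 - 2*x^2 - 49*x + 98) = (2*x^2 - 11*x + 15)/(2*(x^2 - 9*x + 14))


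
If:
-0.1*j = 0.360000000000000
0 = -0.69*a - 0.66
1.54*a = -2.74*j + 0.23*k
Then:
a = -0.96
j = -3.60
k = -49.29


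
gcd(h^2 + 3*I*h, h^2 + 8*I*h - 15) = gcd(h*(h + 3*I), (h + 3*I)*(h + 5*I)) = h + 3*I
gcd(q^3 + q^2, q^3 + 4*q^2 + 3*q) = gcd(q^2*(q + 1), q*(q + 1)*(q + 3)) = q^2 + q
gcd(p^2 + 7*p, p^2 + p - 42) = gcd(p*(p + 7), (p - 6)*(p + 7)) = p + 7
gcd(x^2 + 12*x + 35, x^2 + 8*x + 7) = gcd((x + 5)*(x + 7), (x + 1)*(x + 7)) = x + 7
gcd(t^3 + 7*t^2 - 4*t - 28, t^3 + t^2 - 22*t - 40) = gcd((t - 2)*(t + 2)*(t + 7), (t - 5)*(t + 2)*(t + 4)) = t + 2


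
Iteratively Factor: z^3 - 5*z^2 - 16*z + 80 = (z + 4)*(z^2 - 9*z + 20) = (z - 5)*(z + 4)*(z - 4)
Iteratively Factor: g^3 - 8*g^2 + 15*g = (g - 5)*(g^2 - 3*g) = (g - 5)*(g - 3)*(g)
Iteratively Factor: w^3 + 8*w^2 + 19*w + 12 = (w + 1)*(w^2 + 7*w + 12) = (w + 1)*(w + 4)*(w + 3)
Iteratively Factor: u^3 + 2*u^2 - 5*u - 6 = (u + 3)*(u^2 - u - 2) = (u - 2)*(u + 3)*(u + 1)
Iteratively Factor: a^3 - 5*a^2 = (a)*(a^2 - 5*a) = a^2*(a - 5)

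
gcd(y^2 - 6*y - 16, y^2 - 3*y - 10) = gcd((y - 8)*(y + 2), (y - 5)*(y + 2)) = y + 2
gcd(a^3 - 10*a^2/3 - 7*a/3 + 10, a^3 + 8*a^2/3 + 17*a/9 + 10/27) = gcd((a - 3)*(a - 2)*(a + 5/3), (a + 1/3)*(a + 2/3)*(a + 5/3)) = a + 5/3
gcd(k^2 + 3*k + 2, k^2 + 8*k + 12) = k + 2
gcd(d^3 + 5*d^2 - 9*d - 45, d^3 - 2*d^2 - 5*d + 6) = d - 3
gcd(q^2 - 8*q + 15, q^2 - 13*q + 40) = q - 5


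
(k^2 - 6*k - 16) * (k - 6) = k^3 - 12*k^2 + 20*k + 96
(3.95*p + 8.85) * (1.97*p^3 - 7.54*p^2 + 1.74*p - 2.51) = 7.7815*p^4 - 12.3485*p^3 - 59.856*p^2 + 5.4845*p - 22.2135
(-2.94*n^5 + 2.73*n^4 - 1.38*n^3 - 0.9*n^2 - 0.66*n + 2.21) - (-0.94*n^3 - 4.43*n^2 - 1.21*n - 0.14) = -2.94*n^5 + 2.73*n^4 - 0.44*n^3 + 3.53*n^2 + 0.55*n + 2.35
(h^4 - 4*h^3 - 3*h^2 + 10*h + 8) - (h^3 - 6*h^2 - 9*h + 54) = h^4 - 5*h^3 + 3*h^2 + 19*h - 46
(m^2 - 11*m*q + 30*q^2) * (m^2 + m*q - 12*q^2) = m^4 - 10*m^3*q + 7*m^2*q^2 + 162*m*q^3 - 360*q^4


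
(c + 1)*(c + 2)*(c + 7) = c^3 + 10*c^2 + 23*c + 14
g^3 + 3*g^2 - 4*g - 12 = (g - 2)*(g + 2)*(g + 3)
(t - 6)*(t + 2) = t^2 - 4*t - 12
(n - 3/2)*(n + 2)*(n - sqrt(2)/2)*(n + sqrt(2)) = n^4 + n^3/2 + sqrt(2)*n^3/2 - 4*n^2 + sqrt(2)*n^2/4 - 3*sqrt(2)*n/2 - n/2 + 3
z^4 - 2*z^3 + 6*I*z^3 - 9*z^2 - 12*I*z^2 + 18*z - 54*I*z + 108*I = (z - 3)*(z - 2)*(z + 3)*(z + 6*I)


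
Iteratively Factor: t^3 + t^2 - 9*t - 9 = (t - 3)*(t^2 + 4*t + 3) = (t - 3)*(t + 3)*(t + 1)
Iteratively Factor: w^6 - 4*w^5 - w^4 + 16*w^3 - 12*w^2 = (w + 2)*(w^5 - 6*w^4 + 11*w^3 - 6*w^2) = w*(w + 2)*(w^4 - 6*w^3 + 11*w^2 - 6*w) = w*(w - 3)*(w + 2)*(w^3 - 3*w^2 + 2*w) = w*(w - 3)*(w - 1)*(w + 2)*(w^2 - 2*w) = w^2*(w - 3)*(w - 1)*(w + 2)*(w - 2)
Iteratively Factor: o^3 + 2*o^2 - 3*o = (o)*(o^2 + 2*o - 3) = o*(o - 1)*(o + 3)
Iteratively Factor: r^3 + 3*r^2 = (r)*(r^2 + 3*r) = r^2*(r + 3)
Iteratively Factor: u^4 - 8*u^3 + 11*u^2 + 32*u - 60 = (u + 2)*(u^3 - 10*u^2 + 31*u - 30) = (u - 3)*(u + 2)*(u^2 - 7*u + 10) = (u - 5)*(u - 3)*(u + 2)*(u - 2)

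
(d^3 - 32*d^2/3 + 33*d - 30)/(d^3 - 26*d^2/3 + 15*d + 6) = (3*d - 5)/(3*d + 1)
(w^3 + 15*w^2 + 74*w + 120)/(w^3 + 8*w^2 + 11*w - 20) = (w + 6)/(w - 1)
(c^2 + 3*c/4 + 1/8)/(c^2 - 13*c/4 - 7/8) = (2*c + 1)/(2*c - 7)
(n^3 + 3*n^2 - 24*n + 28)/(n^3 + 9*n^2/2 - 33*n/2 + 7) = 2*(n - 2)/(2*n - 1)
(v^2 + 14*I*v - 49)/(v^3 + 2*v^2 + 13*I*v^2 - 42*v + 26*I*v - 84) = (v + 7*I)/(v^2 + v*(2 + 6*I) + 12*I)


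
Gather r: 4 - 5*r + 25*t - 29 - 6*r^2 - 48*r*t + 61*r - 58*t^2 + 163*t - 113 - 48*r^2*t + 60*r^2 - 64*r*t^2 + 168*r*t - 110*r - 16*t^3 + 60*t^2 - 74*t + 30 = r^2*(54 - 48*t) + r*(-64*t^2 + 120*t - 54) - 16*t^3 + 2*t^2 + 114*t - 108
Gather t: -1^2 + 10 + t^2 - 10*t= t^2 - 10*t + 9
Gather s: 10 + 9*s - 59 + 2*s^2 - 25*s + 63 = 2*s^2 - 16*s + 14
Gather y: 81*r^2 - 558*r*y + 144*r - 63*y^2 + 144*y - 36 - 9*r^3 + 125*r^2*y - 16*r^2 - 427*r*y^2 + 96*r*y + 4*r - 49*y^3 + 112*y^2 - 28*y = -9*r^3 + 65*r^2 + 148*r - 49*y^3 + y^2*(49 - 427*r) + y*(125*r^2 - 462*r + 116) - 36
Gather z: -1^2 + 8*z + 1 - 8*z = 0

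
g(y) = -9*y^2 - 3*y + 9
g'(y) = -18*y - 3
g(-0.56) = 7.86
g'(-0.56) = 7.08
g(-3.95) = -119.57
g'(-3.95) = 68.10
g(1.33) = -10.91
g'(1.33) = -26.94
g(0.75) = 1.69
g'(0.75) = -16.50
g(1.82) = -26.27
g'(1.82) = -35.76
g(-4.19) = -136.43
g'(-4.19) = 72.42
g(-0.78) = 5.86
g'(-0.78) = 11.04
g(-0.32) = 9.04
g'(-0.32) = 2.76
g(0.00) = 9.00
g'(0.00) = -3.00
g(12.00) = -1323.00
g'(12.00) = -219.00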